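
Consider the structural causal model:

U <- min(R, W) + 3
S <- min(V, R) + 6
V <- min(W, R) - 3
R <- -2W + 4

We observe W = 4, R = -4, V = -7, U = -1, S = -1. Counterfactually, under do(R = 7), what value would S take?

7

do(R=7) replaces the equation R <- -2W + 4 with the constant R = 7.
V = min(W, R) - 3  [with W=4, R=7]  = 1
S = min(V, R) + 6  [with V=1, R=7]  = 7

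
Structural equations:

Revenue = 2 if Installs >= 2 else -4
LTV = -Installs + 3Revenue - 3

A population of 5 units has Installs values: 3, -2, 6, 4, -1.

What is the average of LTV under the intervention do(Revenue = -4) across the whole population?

Under do(Revenue=-4), Revenue's equation is replaced by Revenue=-4 for every unit. Per-unit LTV: -18, -13, -21, -19, -14. Mean = -17.

-17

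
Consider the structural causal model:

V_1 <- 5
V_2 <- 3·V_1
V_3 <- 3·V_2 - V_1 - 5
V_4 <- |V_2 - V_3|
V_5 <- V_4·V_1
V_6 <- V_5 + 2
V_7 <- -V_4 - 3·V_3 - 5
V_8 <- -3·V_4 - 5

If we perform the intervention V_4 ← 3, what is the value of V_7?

-113

The intervention breaks the incoming arrows to V_4: V_4 <- |V_2 - V_3| no longer applies, and V_4 = 3.
V_2 = 3·V_1  [with V_1=5]  = 15
V_3 = 3·V_2 - V_1 - 5  [with V_2=15, V_1=5]  = 35
V_7 = -V_4 - 3·V_3 - 5  [with V_4=3, V_3=35]  = -113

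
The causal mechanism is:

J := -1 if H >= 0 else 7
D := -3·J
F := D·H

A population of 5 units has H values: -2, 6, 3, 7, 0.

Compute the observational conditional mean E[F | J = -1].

E[F|J=-1] averages over only the 4 units with J=-1 (H = 6, 3, 7, 0): F = 18, 9, 21, 0, mean 12.

12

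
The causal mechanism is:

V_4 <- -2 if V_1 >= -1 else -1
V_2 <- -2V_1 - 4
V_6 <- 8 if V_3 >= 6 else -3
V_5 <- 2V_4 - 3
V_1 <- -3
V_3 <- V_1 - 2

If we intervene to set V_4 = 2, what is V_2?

The intervention breaks the incoming arrows to V_4: V_4 <- -2 if V_1 >= -1 else -1 no longer applies, and V_4 = 2.
Since V_2 is not a descendant of the intervened variable, it is unaffected.
V_2 = -2V_1 - 4  [with V_1=-3]  = 2

2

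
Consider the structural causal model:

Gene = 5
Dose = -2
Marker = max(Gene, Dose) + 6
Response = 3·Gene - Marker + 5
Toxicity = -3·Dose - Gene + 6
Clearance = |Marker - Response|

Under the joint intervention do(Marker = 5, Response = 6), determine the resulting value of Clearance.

1

Setting Marker = 5, Response = 6 by intervention discards those variables' equations.
Clearance = |Marker - Response|  [with Marker=5, Response=6]  = 1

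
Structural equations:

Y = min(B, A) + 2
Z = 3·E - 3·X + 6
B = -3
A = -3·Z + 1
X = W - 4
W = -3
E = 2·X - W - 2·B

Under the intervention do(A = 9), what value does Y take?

Intervening sets A = 9 and removes its equation (A = -3·Z + 1).
Y = min(B, A) + 2  [with B=-3, A=9]  = -1

-1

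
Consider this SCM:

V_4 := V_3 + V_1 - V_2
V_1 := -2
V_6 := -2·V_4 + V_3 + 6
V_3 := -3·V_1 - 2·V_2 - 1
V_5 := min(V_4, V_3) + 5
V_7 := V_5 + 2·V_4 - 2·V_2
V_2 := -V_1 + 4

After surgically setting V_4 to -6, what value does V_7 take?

-26

The intervention breaks the incoming arrows to V_4: V_4 := V_3 + V_1 - V_2 no longer applies, and V_4 = -6.
V_2 = -V_1 + 4  [with V_1=-2]  = 6
V_3 = -3·V_1 - 2·V_2 - 1  [with V_1=-2, V_2=6]  = -7
V_5 = min(V_4, V_3) + 5  [with V_4=-6, V_3=-7]  = -2
V_7 = V_5 + 2·V_4 - 2·V_2  [with V_5=-2, V_4=-6, V_2=6]  = -26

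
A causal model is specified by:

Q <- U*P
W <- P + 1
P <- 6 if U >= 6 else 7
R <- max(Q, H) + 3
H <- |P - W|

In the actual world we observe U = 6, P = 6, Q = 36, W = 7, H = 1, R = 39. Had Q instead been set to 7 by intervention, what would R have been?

The intervention breaks the incoming arrows to Q: Q <- U*P no longer applies, and Q = 7.
P = 6 if U >= 6 else 7  [with U=6]  = 6
W = P + 1  [with P=6]  = 7
H = |P - W|  [with P=6, W=7]  = 1
R = max(Q, H) + 3  [with Q=7, H=1]  = 10

10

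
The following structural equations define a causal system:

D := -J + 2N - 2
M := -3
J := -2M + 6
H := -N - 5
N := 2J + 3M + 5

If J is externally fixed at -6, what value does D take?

Under do(J=-6), the mechanism J := -2M + 6 is discarded; J is fixed at -6.
N = 2J + 3M + 5  [with J=-6, M=-3]  = -16
D = -J + 2N - 2  [with J=-6, N=-16]  = -28

-28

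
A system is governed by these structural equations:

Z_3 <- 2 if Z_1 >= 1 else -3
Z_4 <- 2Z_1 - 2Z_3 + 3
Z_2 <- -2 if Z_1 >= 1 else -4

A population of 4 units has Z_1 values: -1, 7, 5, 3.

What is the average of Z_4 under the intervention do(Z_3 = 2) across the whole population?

Under do(Z_3=2), Z_3's equation is replaced by Z_3=2 for every unit. Per-unit Z_4: -3, 13, 9, 5. Mean = 6.

6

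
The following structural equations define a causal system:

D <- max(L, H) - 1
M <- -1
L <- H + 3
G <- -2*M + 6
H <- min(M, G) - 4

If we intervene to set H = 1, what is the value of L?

4

The intervention breaks the incoming arrows to H: H <- min(M, G) - 4 no longer applies, and H = 1.
L = H + 3  [with H=1]  = 4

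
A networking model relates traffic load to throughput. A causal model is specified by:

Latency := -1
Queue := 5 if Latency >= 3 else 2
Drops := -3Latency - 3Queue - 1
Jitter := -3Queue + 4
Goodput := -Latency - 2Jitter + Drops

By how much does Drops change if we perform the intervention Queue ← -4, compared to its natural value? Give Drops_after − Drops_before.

The intervention breaks the incoming arrows to Queue: Queue := 5 if Latency >= 3 else 2 no longer applies, and Queue = -4.
Drops = -3Latency - 3Queue - 1  [with Latency=-1, Queue=-4]  = 14
Without intervention: Queue = 5 if Latency >= 3 else 2  [with Latency=-1]  = 2; Drops = -3Latency - 3Queue - 1  [with Latency=-1, Queue=2]  = -4.
Change = 14 − (-4) = 18.

18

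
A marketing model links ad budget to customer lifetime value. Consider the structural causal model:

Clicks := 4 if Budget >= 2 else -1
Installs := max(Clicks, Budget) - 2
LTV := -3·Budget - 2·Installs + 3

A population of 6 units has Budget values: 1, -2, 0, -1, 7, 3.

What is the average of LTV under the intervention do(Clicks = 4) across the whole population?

-6

The intervention sets Clicks=4 in all 6 units regardless of Budget. Recomputing LTV per unit gives -4, 5, -1, 2, -28, -10; average -6.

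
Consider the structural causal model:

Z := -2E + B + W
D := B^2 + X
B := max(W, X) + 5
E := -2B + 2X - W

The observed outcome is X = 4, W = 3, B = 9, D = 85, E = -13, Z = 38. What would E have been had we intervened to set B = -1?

7

do(B=-1) replaces the equation B := max(W, X) + 5 with the constant B = -1.
E = -2B + 2X - W  [with B=-1, X=4, W=3]  = 7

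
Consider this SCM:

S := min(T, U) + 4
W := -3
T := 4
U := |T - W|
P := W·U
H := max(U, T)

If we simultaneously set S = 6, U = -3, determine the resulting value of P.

The joint intervention fixes S = 6, U = -3, removing each variable's own equation.
P = W·U  [with W=-3, U=-3]  = 9

9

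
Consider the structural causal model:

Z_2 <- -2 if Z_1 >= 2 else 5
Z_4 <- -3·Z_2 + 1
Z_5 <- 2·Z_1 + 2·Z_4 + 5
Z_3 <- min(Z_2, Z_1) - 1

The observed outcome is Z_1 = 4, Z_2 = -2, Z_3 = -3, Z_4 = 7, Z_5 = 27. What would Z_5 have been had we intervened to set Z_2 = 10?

do(Z_2=10) replaces the equation Z_2 <- -2 if Z_1 >= 2 else 5 with the constant Z_2 = 10.
Z_4 = -3·Z_2 + 1  [with Z_2=10]  = -29
Z_5 = 2·Z_1 + 2·Z_4 + 5  [with Z_1=4, Z_4=-29]  = -45

-45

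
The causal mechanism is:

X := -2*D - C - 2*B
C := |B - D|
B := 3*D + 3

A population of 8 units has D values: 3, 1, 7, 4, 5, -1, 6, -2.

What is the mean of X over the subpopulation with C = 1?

5

Observing C=1 restricts to units where C's equation naturally yields 1: D ∈ {-1, -2}. In that subpopulation X = 1, 9, mean 5.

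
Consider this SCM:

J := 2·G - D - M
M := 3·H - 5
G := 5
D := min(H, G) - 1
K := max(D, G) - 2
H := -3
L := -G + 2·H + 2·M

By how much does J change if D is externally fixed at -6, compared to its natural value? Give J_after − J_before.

2

do(D=-6) replaces the equation D := min(H, G) - 1 with the constant D = -6.
M = 3·H - 5  [with H=-3]  = -14
J = 2·G - D - M  [with G=5, D=-6, M=-14]  = 30
Without intervention: D = min(H, G) - 1  [with H=-3, G=5]  = -4; M = 3·H - 5  [with H=-3]  = -14; J = 2·G - D - M  [with G=5, D=-4, M=-14]  = 28.
Change = 30 − 28 = 2.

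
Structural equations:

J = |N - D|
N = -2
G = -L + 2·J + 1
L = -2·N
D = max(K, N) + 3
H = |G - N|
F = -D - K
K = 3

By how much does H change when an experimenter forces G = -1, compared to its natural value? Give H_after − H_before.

-14

Intervening sets G = -1 and removes its equation (G = -L + 2·J + 1).
H = |G - N|  [with G=-1, N=-2]  = 1
Without intervention: D = max(K, N) + 3  [with K=3, N=-2]  = 6; L = -2·N  [with N=-2]  = 4; J = |N - D|  [with N=-2, D=6]  = 8; G = -L + 2·J + 1  [with L=4, J=8]  = 13; H = |G - N|  [with G=13, N=-2]  = 15.
Change = 1 − 15 = -14.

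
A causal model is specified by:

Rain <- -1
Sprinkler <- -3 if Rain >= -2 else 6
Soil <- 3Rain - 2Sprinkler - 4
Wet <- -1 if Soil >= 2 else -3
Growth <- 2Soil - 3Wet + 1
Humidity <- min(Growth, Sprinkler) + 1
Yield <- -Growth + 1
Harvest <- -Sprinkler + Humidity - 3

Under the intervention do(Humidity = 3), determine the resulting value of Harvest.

Intervening sets Humidity = 3 and removes its equation (Humidity <- min(Growth, Sprinkler) + 1).
Sprinkler = -3 if Rain >= -2 else 6  [with Rain=-1]  = -3
Harvest = -Sprinkler + Humidity - 3  [with Sprinkler=-3, Humidity=3]  = 3

3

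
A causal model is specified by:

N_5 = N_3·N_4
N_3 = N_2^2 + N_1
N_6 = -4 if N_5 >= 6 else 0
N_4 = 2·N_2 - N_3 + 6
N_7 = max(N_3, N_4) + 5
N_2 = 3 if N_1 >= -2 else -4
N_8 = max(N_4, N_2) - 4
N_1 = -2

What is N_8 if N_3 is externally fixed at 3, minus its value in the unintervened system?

The intervention breaks the incoming arrows to N_3: N_3 = N_2^2 + N_1 no longer applies, and N_3 = 3.
N_2 = 3 if N_1 >= -2 else -4  [with N_1=-2]  = 3
N_4 = 2·N_2 - N_3 + 6  [with N_2=3, N_3=3]  = 9
N_8 = max(N_4, N_2) - 4  [with N_4=9, N_2=3]  = 5
Without intervention: N_2 = 3 if N_1 >= -2 else -4  [with N_1=-2]  = 3; N_3 = N_2^2 + N_1  [with N_2=3, N_1=-2]  = 7; N_4 = 2·N_2 - N_3 + 6  [with N_2=3, N_3=7]  = 5; N_8 = max(N_4, N_2) - 4  [with N_4=5, N_2=3]  = 1.
Change = 5 − 1 = 4.

4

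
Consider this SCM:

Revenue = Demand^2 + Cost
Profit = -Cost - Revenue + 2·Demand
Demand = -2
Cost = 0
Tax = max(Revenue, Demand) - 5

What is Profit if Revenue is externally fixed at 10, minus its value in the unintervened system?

-6

do(Revenue=10) replaces the equation Revenue = Demand^2 + Cost with the constant Revenue = 10.
Profit = -Cost - Revenue + 2·Demand  [with Cost=0, Revenue=10, Demand=-2]  = -14
Without intervention: Revenue = Demand^2 + Cost  [with Demand=-2, Cost=0]  = 4; Profit = -Cost - Revenue + 2·Demand  [with Cost=0, Revenue=4, Demand=-2]  = -8.
Change = -14 − (-8) = -6.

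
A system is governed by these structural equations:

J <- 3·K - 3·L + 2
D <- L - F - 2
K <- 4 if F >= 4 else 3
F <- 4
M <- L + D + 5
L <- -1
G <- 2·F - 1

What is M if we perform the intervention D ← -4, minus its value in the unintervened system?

Under do(D=-4), the mechanism D <- L - F - 2 is discarded; D is fixed at -4.
M = L + D + 5  [with L=-1, D=-4]  = 0
Without intervention: D = L - F - 2  [with L=-1, F=4]  = -7; M = L + D + 5  [with L=-1, D=-7]  = -3.
Change = 0 − (-3) = 3.

3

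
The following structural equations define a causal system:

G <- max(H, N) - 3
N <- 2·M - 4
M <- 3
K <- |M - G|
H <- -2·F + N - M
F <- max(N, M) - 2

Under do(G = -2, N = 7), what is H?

-6

Setting G = -2, N = 7 by intervention discards those variables' equations.
F = max(N, M) - 2  [with N=7, M=3]  = 5
H = -2·F + N - M  [with F=5, N=7, M=3]  = -6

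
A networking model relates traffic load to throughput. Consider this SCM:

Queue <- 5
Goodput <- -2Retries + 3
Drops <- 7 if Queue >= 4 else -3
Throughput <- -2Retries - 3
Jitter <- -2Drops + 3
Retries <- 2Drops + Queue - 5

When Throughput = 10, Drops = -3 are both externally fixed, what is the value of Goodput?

The joint intervention fixes Throughput = 10, Drops = -3, removing each variable's own equation.
Retries = 2Drops + Queue - 5  [with Drops=-3, Queue=5]  = -6
Goodput = -2Retries + 3  [with Retries=-6]  = 15

15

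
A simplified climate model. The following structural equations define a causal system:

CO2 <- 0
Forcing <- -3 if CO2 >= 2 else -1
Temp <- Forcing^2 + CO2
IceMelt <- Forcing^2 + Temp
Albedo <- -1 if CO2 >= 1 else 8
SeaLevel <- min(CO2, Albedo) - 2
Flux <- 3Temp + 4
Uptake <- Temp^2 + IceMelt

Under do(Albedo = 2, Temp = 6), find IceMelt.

Under do(Albedo = 2, Temp = 6), each intervened variable's structural equation is replaced by its fixed value.
Forcing = -3 if CO2 >= 2 else -1  [with CO2=0]  = -1
IceMelt = Forcing^2 + Temp  [with Forcing=-1, Temp=6]  = 7

7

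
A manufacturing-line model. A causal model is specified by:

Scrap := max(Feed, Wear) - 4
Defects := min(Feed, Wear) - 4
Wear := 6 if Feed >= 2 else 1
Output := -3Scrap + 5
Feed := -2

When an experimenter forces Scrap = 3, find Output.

-4

Intervening sets Scrap = 3 and removes its equation (Scrap := max(Feed, Wear) - 4).
Output = -3Scrap + 5  [with Scrap=3]  = -4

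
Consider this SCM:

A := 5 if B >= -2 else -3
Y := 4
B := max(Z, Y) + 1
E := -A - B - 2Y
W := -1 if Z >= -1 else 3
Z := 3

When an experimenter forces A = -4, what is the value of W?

The intervention breaks the incoming arrows to A: A := 5 if B >= -2 else -3 no longer applies, and A = -4.
Since W is not a descendant of the intervened variable, it is unaffected.
W = -1 if Z >= -1 else 3  [with Z=3]  = -1

-1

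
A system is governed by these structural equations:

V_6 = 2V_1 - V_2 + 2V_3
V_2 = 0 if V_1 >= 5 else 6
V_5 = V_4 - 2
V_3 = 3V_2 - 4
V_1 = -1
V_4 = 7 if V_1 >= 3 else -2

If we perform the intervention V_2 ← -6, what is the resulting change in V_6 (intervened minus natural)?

Under do(V_2=-6), the mechanism V_2 = 0 if V_1 >= 5 else 6 is discarded; V_2 is fixed at -6.
V_3 = 3V_2 - 4  [with V_2=-6]  = -22
V_6 = 2V_1 - V_2 + 2V_3  [with V_1=-1, V_2=-6, V_3=-22]  = -40
Without intervention: V_2 = 0 if V_1 >= 5 else 6  [with V_1=-1]  = 6; V_3 = 3V_2 - 4  [with V_2=6]  = 14; V_6 = 2V_1 - V_2 + 2V_3  [with V_1=-1, V_2=6, V_3=14]  = 20.
Change = -40 − 20 = -60.

-60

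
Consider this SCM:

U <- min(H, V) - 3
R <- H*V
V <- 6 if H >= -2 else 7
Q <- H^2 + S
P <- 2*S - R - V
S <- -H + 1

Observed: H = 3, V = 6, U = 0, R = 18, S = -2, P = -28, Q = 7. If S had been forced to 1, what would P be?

The intervention breaks the incoming arrows to S: S <- -H + 1 no longer applies, and S = 1.
V = 6 if H >= -2 else 7  [with H=3]  = 6
R = H*V  [with H=3, V=6]  = 18
P = 2*S - R - V  [with S=1, R=18, V=6]  = -22

-22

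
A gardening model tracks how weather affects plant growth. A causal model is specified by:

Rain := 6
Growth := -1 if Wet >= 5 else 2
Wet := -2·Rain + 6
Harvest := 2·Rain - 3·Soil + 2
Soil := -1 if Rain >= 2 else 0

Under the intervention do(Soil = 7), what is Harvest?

do(Soil=7) replaces the equation Soil := -1 if Rain >= 2 else 0 with the constant Soil = 7.
Harvest = 2·Rain - 3·Soil + 2  [with Rain=6, Soil=7]  = -7

-7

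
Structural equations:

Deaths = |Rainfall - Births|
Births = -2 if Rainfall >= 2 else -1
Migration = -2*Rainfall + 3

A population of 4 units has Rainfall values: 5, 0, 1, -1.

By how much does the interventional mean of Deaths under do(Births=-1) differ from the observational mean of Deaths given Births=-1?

The intervention sets Births=-1 in all 4 units regardless of Rainfall. Recomputing Deaths per unit gives 6, 1, 2, 0; average 2.25.
Conditioning on Births=-1 selects the 3 unit(s) with Rainfall ∈ {0, 1, -1}. Their Deaths values: 1, 2, 0. Mean = 1.
Difference = 2.25 − 1 = 1.25.

1.25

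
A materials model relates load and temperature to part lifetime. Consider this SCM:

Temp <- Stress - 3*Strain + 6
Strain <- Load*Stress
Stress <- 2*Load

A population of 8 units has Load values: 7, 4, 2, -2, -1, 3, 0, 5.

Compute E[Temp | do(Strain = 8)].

Every unit gets Strain=8 under the intervention. Temp values become -4, -10, -14, -22, -20, -12, -18, -8; E[Temp|do(Strain=8)] = -13.5.

-13.5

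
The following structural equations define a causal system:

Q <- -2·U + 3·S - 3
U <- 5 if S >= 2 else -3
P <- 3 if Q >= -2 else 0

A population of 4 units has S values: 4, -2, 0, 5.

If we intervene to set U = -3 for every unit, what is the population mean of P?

The intervention sets U=-3 in all 4 units regardless of S. Recomputing P per unit gives 3, 0, 3, 3; average 2.25.

2.25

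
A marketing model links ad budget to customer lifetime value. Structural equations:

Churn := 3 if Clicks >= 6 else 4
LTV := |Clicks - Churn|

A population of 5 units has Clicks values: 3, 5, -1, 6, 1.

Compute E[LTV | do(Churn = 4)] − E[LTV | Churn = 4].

do(Churn=4) breaks Churn's dependence on Clicks. With Churn=4 fixed, LTV across the units is 1, 1, 5, 2, 3, mean 2.4.
E[LTV|Churn=4] averages over only the 4 units with Churn=4 (Clicks = 3, 5, -1, 1): LTV = 1, 1, 5, 3, mean 2.5.
Difference = 2.4 − 2.5 = -0.1.

-0.1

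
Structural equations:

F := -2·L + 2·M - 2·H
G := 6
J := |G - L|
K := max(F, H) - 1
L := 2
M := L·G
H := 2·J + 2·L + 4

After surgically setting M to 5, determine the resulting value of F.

-26

The intervention breaks the incoming arrows to M: M := L·G no longer applies, and M = 5.
J = |G - L|  [with G=6, L=2]  = 4
H = 2·J + 2·L + 4  [with J=4, L=2]  = 16
F = -2·L + 2·M - 2·H  [with L=2, M=5, H=16]  = -26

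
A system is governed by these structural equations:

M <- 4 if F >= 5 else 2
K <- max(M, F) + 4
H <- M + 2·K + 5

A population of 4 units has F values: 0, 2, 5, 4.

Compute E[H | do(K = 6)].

Under do(K=6), K's equation is replaced by K=6 for every unit. Per-unit H: 19, 19, 21, 19. Mean = 19.5.

19.5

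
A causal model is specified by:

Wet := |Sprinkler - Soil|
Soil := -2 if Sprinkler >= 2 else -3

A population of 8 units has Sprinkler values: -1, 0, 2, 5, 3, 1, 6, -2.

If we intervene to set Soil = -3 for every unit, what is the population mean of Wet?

Every unit gets Soil=-3 under the intervention. Wet values become 2, 3, 5, 8, 6, 4, 9, 1; E[Wet|do(Soil=-3)] = 4.75.

4.75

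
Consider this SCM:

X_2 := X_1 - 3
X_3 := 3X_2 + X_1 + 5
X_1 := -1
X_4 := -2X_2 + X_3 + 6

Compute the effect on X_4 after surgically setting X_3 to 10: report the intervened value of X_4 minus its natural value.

18

The intervention breaks the incoming arrows to X_3: X_3 := 3X_2 + X_1 + 5 no longer applies, and X_3 = 10.
X_2 = X_1 - 3  [with X_1=-1]  = -4
X_4 = -2X_2 + X_3 + 6  [with X_2=-4, X_3=10]  = 24
Without intervention: X_2 = X_1 - 3  [with X_1=-1]  = -4; X_3 = 3X_2 + X_1 + 5  [with X_2=-4, X_1=-1]  = -8; X_4 = -2X_2 + X_3 + 6  [with X_2=-4, X_3=-8]  = 6.
Change = 24 − 6 = 18.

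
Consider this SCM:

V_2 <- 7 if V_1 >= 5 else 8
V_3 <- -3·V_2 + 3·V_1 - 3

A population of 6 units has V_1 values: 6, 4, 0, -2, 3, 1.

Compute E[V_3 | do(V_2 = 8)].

-21

Every unit gets V_2=8 under the intervention. V_3 values become -9, -15, -27, -33, -18, -24; E[V_3|do(V_2=8)] = -21.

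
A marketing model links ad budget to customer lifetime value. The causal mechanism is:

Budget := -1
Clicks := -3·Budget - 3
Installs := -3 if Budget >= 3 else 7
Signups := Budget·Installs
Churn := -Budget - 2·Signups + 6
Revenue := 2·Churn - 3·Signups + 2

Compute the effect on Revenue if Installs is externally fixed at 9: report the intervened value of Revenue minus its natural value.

14

The intervention breaks the incoming arrows to Installs: Installs := -3 if Budget >= 3 else 7 no longer applies, and Installs = 9.
Signups = Budget·Installs  [with Budget=-1, Installs=9]  = -9
Churn = -Budget - 2·Signups + 6  [with Budget=-1, Signups=-9]  = 25
Revenue = 2·Churn - 3·Signups + 2  [with Churn=25, Signups=-9]  = 79
Without intervention: Installs = -3 if Budget >= 3 else 7  [with Budget=-1]  = 7; Signups = Budget·Installs  [with Budget=-1, Installs=7]  = -7; Churn = -Budget - 2·Signups + 6  [with Budget=-1, Signups=-7]  = 21; Revenue = 2·Churn - 3·Signups + 2  [with Churn=21, Signups=-7]  = 65.
Change = 79 − 65 = 14.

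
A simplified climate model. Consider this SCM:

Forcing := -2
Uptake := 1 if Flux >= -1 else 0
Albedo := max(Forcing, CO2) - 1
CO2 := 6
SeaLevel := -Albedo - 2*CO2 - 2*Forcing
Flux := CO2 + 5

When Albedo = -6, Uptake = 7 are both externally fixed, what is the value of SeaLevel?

Setting Albedo = -6, Uptake = 7 by intervention discards those variables' equations.
SeaLevel = -Albedo - 2*CO2 - 2*Forcing  [with Albedo=-6, CO2=6, Forcing=-2]  = -2

-2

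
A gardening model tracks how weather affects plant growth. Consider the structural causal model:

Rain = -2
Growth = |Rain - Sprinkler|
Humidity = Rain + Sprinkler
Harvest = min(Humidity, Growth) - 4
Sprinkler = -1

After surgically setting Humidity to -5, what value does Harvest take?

-9

Intervening sets Humidity = -5 and removes its equation (Humidity = Rain + Sprinkler).
Growth = |Rain - Sprinkler|  [with Rain=-2, Sprinkler=-1]  = 1
Harvest = min(Humidity, Growth) - 4  [with Humidity=-5, Growth=1]  = -9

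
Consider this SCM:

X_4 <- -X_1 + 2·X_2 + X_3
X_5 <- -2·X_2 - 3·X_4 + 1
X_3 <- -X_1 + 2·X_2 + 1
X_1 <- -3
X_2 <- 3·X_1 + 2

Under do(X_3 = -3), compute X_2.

Under do(X_3=-3), the mechanism X_3 <- -X_1 + 2·X_2 + 1 is discarded; X_3 is fixed at -3.
Since X_2 is not a descendant of the intervened variable, it is unaffected.
X_2 = 3·X_1 + 2  [with X_1=-3]  = -7

-7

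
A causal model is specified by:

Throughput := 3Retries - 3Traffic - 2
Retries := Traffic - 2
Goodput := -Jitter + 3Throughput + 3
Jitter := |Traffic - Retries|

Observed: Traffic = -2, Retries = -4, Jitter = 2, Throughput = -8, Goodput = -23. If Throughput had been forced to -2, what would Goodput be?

Intervening sets Throughput = -2 and removes its equation (Throughput := 3Retries - 3Traffic - 2).
Retries = Traffic - 2  [with Traffic=-2]  = -4
Jitter = |Traffic - Retries|  [with Traffic=-2, Retries=-4]  = 2
Goodput = -Jitter + 3Throughput + 3  [with Jitter=2, Throughput=-2]  = -5

-5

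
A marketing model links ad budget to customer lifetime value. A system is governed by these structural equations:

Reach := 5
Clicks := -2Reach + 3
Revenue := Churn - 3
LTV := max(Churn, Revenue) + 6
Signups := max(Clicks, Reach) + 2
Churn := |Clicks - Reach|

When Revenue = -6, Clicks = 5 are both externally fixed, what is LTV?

The joint intervention fixes Revenue = -6, Clicks = 5, removing each variable's own equation.
Churn = |Clicks - Reach|  [with Clicks=5, Reach=5]  = 0
LTV = max(Churn, Revenue) + 6  [with Churn=0, Revenue=-6]  = 6

6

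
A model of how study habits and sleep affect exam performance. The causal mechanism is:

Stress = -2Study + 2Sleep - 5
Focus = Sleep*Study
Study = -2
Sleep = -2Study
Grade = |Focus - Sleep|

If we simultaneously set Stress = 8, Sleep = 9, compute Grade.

27

Setting Stress = 8, Sleep = 9 by intervention discards those variables' equations.
Focus = Sleep*Study  [with Sleep=9, Study=-2]  = -18
Grade = |Focus - Sleep|  [with Focus=-18, Sleep=9]  = 27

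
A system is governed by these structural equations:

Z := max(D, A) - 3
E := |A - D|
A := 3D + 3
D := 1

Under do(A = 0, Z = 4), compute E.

Setting A = 0, Z = 4 by intervention discards those variables' equations.
E = |A - D|  [with A=0, D=1]  = 1

1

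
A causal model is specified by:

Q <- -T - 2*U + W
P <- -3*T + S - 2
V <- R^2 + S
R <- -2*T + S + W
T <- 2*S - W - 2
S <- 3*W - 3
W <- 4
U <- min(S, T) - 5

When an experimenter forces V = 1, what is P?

-29

do(V=1) replaces the equation V <- R^2 + S with the constant V = 1.
P is not downstream of the intervention, so its value is determined by the original equations.
S = 3*W - 3  [with W=4]  = 9
T = 2*S - W - 2  [with S=9, W=4]  = 12
P = -3*T + S - 2  [with T=12, S=9]  = -29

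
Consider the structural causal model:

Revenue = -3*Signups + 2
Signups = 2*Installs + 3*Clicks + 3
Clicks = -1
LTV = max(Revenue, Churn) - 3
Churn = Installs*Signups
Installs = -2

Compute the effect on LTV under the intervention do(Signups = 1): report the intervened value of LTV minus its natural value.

The intervention breaks the incoming arrows to Signups: Signups = 2*Installs + 3*Clicks + 3 no longer applies, and Signups = 1.
Churn = Installs*Signups  [with Installs=-2, Signups=1]  = -2
Revenue = -3*Signups + 2  [with Signups=1]  = -1
LTV = max(Revenue, Churn) - 3  [with Revenue=-1, Churn=-2]  = -4
Without intervention: Signups = 2*Installs + 3*Clicks + 3  [with Installs=-2, Clicks=-1]  = -4; Churn = Installs*Signups  [with Installs=-2, Signups=-4]  = 8; Revenue = -3*Signups + 2  [with Signups=-4]  = 14; LTV = max(Revenue, Churn) - 3  [with Revenue=14, Churn=8]  = 11.
Change = -4 − 11 = -15.

-15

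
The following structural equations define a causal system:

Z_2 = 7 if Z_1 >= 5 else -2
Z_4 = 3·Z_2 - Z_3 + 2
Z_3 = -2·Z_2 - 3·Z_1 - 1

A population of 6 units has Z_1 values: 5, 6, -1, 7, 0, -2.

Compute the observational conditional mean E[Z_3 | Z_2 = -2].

Observing Z_2=-2 restricts to units where Z_2's equation naturally yields -2: Z_1 ∈ {-1, 0, -2}. In that subpopulation Z_3 = 6, 3, 9, mean 6.

6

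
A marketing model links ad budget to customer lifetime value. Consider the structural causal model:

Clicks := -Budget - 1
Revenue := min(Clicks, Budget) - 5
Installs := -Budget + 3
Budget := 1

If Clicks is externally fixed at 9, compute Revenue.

-4

Under do(Clicks=9), the mechanism Clicks := -Budget - 1 is discarded; Clicks is fixed at 9.
Revenue = min(Clicks, Budget) - 5  [with Clicks=9, Budget=1]  = -4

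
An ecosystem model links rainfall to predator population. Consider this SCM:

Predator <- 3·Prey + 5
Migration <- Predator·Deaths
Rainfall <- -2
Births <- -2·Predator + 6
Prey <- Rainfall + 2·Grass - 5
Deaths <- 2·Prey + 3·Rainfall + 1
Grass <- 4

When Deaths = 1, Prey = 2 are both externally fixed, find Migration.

11

Under do(Deaths = 1, Prey = 2), each intervened variable's structural equation is replaced by its fixed value.
Predator = 3·Prey + 5  [with Prey=2]  = 11
Migration = Predator·Deaths  [with Predator=11, Deaths=1]  = 11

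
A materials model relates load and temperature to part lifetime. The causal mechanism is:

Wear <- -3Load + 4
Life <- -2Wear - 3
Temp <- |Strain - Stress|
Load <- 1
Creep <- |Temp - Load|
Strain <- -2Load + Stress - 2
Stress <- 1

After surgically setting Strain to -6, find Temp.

The intervention breaks the incoming arrows to Strain: Strain <- -2Load + Stress - 2 no longer applies, and Strain = -6.
Temp = |Strain - Stress|  [with Strain=-6, Stress=1]  = 7

7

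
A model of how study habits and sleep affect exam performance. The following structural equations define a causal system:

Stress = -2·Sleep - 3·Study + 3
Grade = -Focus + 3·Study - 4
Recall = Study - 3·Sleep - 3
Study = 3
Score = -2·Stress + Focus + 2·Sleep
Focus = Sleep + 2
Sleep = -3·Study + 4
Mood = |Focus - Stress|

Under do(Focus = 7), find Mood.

Under do(Focus=7), the mechanism Focus = Sleep + 2 is discarded; Focus is fixed at 7.
Sleep = -3·Study + 4  [with Study=3]  = -5
Stress = -2·Sleep - 3·Study + 3  [with Sleep=-5, Study=3]  = 4
Mood = |Focus - Stress|  [with Focus=7, Stress=4]  = 3

3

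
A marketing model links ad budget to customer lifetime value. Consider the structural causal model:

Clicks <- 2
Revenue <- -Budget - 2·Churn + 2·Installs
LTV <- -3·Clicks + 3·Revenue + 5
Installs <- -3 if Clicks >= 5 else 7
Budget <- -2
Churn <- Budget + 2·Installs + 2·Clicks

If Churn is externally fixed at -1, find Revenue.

Intervening sets Churn = -1 and removes its equation (Churn <- Budget + 2·Installs + 2·Clicks).
Installs = -3 if Clicks >= 5 else 7  [with Clicks=2]  = 7
Revenue = -Budget - 2·Churn + 2·Installs  [with Budget=-2, Churn=-1, Installs=7]  = 18

18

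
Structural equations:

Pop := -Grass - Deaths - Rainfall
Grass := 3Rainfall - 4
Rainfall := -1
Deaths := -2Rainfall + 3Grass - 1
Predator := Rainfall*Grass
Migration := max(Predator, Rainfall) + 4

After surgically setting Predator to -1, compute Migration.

3

do(Predator=-1) replaces the equation Predator := Rainfall*Grass with the constant Predator = -1.
Migration = max(Predator, Rainfall) + 4  [with Predator=-1, Rainfall=-1]  = 3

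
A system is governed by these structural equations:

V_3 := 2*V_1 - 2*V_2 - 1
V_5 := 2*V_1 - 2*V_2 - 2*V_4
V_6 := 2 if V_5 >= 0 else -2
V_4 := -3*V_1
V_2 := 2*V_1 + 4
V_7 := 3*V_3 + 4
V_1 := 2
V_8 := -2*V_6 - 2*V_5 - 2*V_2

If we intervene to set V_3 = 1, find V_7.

7

The intervention breaks the incoming arrows to V_3: V_3 := 2*V_1 - 2*V_2 - 1 no longer applies, and V_3 = 1.
V_7 = 3*V_3 + 4  [with V_3=1]  = 7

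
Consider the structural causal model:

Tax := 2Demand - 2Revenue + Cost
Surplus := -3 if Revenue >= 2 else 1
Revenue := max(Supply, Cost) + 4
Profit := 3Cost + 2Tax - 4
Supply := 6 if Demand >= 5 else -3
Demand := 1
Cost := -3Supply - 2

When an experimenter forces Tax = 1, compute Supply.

Under do(Tax=1), the mechanism Tax := 2Demand - 2Revenue + Cost is discarded; Tax is fixed at 1.
No directed path runs from Tax to Supply, so Supply keeps its natural value.
Supply = 6 if Demand >= 5 else -3  [with Demand=1]  = -3

-3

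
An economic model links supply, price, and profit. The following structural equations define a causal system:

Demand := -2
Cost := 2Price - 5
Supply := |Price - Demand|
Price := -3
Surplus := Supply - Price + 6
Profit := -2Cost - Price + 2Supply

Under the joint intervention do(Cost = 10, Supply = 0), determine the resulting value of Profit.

-17

The joint intervention fixes Cost = 10, Supply = 0, removing each variable's own equation.
Profit = -2Cost - Price + 2Supply  [with Cost=10, Price=-3, Supply=0]  = -17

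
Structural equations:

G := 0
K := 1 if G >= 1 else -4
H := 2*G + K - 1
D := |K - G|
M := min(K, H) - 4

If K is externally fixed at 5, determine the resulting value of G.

Under do(K=5), the mechanism K := 1 if G >= 1 else -4 is discarded; K is fixed at 5.
G is not downstream of the intervention, so its value is determined by the original equations.

0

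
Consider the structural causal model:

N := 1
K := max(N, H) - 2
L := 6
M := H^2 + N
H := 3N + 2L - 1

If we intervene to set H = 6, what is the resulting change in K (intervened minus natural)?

-8

The intervention breaks the incoming arrows to H: H := 3N + 2L - 1 no longer applies, and H = 6.
K = max(N, H) - 2  [with N=1, H=6]  = 4
Without intervention: H = 3N + 2L - 1  [with N=1, L=6]  = 14; K = max(N, H) - 2  [with N=1, H=14]  = 12.
Change = 4 − 12 = -8.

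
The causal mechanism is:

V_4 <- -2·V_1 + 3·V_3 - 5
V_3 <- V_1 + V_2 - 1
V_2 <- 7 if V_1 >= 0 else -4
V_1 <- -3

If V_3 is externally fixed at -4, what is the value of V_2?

Under do(V_3=-4), the mechanism V_3 <- V_1 + V_2 - 1 is discarded; V_3 is fixed at -4.
Since V_2 is not a descendant of the intervened variable, it is unaffected.
V_2 = 7 if V_1 >= 0 else -4  [with V_1=-3]  = -4

-4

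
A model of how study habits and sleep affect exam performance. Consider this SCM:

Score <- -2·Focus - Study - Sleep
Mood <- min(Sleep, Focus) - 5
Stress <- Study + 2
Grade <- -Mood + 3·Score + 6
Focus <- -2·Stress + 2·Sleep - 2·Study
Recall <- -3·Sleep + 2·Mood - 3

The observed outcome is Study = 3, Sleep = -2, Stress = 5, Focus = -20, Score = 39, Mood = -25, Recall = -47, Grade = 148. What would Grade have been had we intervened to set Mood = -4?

Intervening sets Mood = -4 and removes its equation (Mood <- min(Sleep, Focus) - 5).
Stress = Study + 2  [with Study=3]  = 5
Focus = -2·Stress + 2·Sleep - 2·Study  [with Stress=5, Sleep=-2, Study=3]  = -20
Score = -2·Focus - Study - Sleep  [with Focus=-20, Study=3, Sleep=-2]  = 39
Grade = -Mood + 3·Score + 6  [with Mood=-4, Score=39]  = 127

127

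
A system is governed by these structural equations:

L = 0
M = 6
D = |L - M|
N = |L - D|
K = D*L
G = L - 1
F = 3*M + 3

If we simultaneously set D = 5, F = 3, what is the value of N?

5

The joint intervention fixes D = 5, F = 3, removing each variable's own equation.
N = |L - D|  [with L=0, D=5]  = 5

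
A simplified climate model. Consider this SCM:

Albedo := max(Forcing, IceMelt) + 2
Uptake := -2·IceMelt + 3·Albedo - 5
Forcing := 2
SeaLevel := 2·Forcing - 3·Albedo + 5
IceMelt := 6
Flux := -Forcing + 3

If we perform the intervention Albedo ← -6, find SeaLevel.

The intervention breaks the incoming arrows to Albedo: Albedo := max(Forcing, IceMelt) + 2 no longer applies, and Albedo = -6.
SeaLevel = 2·Forcing - 3·Albedo + 5  [with Forcing=2, Albedo=-6]  = 27

27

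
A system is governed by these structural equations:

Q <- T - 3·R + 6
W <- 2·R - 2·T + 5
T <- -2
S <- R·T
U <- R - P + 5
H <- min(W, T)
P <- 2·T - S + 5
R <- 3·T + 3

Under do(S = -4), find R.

Under do(S=-4), the mechanism S <- R·T is discarded; S is fixed at -4.
No directed path runs from S to R, so R keeps its natural value.
R = 3·T + 3  [with T=-2]  = -3

-3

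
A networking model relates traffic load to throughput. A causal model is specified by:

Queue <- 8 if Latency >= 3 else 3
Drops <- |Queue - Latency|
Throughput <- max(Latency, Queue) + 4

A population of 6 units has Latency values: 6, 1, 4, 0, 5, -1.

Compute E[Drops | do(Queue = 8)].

Under do(Queue=8), Queue's equation is replaced by Queue=8 for every unit. Per-unit Drops: 2, 7, 4, 8, 3, 9. Mean = 5.5.

5.5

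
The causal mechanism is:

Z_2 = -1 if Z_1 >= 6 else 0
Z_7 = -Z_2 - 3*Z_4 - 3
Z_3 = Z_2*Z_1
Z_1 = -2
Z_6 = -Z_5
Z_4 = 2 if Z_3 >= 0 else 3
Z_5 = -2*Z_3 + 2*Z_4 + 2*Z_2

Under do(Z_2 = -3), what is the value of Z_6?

14

Under do(Z_2=-3), the mechanism Z_2 = -1 if Z_1 >= 6 else 0 is discarded; Z_2 is fixed at -3.
Z_3 = Z_2*Z_1  [with Z_2=-3, Z_1=-2]  = 6
Z_4 = 2 if Z_3 >= 0 else 3  [with Z_3=6]  = 2
Z_5 = -2*Z_3 + 2*Z_4 + 2*Z_2  [with Z_3=6, Z_4=2, Z_2=-3]  = -14
Z_6 = -Z_5  [with Z_5=-14]  = 14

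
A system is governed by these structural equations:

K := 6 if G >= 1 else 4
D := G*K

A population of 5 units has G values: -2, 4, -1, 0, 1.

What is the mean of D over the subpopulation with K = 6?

15

Observing K=6 restricts to units where K's equation naturally yields 6: G ∈ {4, 1}. In that subpopulation D = 24, 6, mean 15.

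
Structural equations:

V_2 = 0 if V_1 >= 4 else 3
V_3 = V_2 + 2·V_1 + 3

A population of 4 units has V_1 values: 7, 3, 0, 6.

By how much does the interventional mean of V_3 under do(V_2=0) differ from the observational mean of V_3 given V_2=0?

do(V_2=0) breaks V_2's dependence on V_1. With V_2=0 fixed, V_3 across the units is 17, 9, 3, 15, mean 11.
Conditioning on V_2=0 selects the 2 unit(s) with V_1 ∈ {7, 6}. Their V_3 values: 17, 15. Mean = 16.
Difference = 11 − 16 = -5.

-5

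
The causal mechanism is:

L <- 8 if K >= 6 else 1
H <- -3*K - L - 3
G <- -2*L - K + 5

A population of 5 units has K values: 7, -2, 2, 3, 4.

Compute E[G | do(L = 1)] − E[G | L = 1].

Under do(L=1), L's equation is replaced by L=1 for every unit. Per-unit G: -4, 5, 1, 0, -1. Mean = 0.2.
E[G|L=1] averages over only the 4 units with L=1 (K = -2, 2, 3, 4): G = 5, 1, 0, -1, mean 1.25.
Difference = 0.2 − 1.25 = -1.05.

-1.05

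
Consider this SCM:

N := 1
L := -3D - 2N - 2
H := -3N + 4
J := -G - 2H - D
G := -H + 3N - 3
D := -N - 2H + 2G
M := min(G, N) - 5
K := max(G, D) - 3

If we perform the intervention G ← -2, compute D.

The intervention breaks the incoming arrows to G: G := -H + 3N - 3 no longer applies, and G = -2.
H = -3N + 4  [with N=1]  = 1
D = -N - 2H + 2G  [with N=1, H=1, G=-2]  = -7

-7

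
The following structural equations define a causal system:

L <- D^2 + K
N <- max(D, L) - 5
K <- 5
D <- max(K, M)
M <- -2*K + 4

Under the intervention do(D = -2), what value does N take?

do(D=-2) replaces the equation D <- max(K, M) with the constant D = -2.
L = D^2 + K  [with D=-2, K=5]  = 9
N = max(D, L) - 5  [with D=-2, L=9]  = 4

4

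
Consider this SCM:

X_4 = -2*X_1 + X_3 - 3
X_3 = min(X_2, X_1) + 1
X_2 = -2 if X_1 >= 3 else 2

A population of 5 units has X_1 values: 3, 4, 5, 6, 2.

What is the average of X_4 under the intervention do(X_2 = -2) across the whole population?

The intervention sets X_2=-2 in all 5 units regardless of X_1. Recomputing X_4 per unit gives -10, -12, -14, -16, -8; average -12.

-12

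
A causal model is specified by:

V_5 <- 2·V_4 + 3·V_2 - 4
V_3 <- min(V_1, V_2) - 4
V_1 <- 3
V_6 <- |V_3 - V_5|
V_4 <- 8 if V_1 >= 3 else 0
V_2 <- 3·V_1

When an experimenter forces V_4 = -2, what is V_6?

20

Under do(V_4=-2), the mechanism V_4 <- 8 if V_1 >= 3 else 0 is discarded; V_4 is fixed at -2.
V_2 = 3·V_1  [with V_1=3]  = 9
V_3 = min(V_1, V_2) - 4  [with V_1=3, V_2=9]  = -1
V_5 = 2·V_4 + 3·V_2 - 4  [with V_4=-2, V_2=9]  = 19
V_6 = |V_3 - V_5|  [with V_3=-1, V_5=19]  = 20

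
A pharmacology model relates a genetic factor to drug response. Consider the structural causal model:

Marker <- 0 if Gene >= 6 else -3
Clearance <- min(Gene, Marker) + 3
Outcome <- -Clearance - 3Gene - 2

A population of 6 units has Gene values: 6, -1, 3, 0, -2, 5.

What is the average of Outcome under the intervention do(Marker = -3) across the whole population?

Every unit gets Marker=-3 under the intervention. Outcome values become -20, 1, -11, -2, 4, -17; E[Outcome|do(Marker=-3)] = -7.5.

-7.5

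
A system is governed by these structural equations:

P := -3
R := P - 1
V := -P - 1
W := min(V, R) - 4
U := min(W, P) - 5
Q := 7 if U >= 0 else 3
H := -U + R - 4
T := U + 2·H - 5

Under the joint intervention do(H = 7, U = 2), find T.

Under do(H = 7, U = 2), each intervened variable's structural equation is replaced by its fixed value.
T = U + 2·H - 5  [with U=2, H=7]  = 11

11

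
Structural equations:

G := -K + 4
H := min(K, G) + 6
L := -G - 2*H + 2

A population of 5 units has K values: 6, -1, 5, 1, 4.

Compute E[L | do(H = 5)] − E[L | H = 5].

Under do(H=5), H's equation is replaced by H=5 for every unit. Per-unit L: -6, -13, -7, -11, -8. Mean = -9.
E[L|H=5] averages over only the 2 units with H=5 (K = -1, 5): L = -13, -7, mean -10.
Difference = -9 − (-10) = 1.

1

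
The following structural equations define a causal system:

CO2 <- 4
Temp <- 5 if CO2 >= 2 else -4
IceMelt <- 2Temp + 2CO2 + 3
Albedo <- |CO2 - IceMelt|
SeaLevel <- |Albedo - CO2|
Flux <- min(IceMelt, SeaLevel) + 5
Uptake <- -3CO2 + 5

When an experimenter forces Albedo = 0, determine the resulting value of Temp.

5

The intervention breaks the incoming arrows to Albedo: Albedo <- |CO2 - IceMelt| no longer applies, and Albedo = 0.
Since Temp is not a descendant of the intervened variable, it is unaffected.
Temp = 5 if CO2 >= 2 else -4  [with CO2=4]  = 5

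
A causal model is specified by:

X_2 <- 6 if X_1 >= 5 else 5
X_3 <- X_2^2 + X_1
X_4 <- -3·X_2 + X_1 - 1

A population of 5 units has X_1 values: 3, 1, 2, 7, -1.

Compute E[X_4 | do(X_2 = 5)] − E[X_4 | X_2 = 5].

1.15

Every unit gets X_2=5 under the intervention. X_4 values become -13, -15, -14, -9, -17; E[X_4|do(X_2=5)] = -13.6.
Observing X_2=5 restricts to units where X_2's equation naturally yields 5: X_1 ∈ {3, 1, 2, -1}. In that subpopulation X_4 = -13, -15, -14, -17, mean -14.75.
Difference = -13.6 − (-14.75) = 1.15.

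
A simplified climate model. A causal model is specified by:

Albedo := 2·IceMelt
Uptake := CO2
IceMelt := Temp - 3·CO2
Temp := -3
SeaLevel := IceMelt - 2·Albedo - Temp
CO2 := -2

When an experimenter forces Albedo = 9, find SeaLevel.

-12

Intervening sets Albedo = 9 and removes its equation (Albedo := 2·IceMelt).
IceMelt = Temp - 3·CO2  [with Temp=-3, CO2=-2]  = 3
SeaLevel = IceMelt - 2·Albedo - Temp  [with IceMelt=3, Albedo=9, Temp=-3]  = -12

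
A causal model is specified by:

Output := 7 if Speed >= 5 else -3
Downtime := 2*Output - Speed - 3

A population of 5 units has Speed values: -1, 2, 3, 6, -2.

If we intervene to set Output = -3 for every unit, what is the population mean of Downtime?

The intervention sets Output=-3 in all 5 units regardless of Speed. Recomputing Downtime per unit gives -8, -11, -12, -15, -7; average -10.6.

-10.6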